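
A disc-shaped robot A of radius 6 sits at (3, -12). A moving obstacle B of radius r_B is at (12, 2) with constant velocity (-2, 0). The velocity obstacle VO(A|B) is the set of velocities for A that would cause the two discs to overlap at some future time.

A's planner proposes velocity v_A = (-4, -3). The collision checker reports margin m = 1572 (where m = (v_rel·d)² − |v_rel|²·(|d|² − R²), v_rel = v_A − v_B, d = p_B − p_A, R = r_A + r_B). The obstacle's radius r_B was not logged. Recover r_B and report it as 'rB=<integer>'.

m = 1572
d = (9, 14);  v_rel = (-2, -3),  |v_rel|² = 13
v_rel×d = (-2)·(14) − (-3)·(9) = -1
since m = R²·13 − (-1)²:  R² = (1 + 1572) / 13 = 121
R = √121 = 11  ⇒  r_B = 11 − 6 = 5

rB=5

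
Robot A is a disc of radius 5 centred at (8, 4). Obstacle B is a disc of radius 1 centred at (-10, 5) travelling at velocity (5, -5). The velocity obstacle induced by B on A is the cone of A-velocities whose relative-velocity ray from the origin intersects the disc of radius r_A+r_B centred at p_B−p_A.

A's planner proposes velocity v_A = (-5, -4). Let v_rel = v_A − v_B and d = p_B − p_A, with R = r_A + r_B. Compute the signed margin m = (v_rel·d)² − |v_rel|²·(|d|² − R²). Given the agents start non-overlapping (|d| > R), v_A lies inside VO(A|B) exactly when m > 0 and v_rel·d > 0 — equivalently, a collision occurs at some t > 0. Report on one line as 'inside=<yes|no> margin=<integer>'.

d = (-18, 1),  |d|² = 325;  R = 5+1 = 6,  c = 325−6² = 289
v_rel = (-10, 1),  |v_rel|² = 101;  v_rel·d = (-10)·(-18) + (1)·(1) = 181
101·t² − 362·t + 289 = 0  ⇒  m = 181² − 101·289 = 3572
m = 3572 > 0,  v_rel·d = 181 > 0  ⇒  inside

inside=yes margin=3572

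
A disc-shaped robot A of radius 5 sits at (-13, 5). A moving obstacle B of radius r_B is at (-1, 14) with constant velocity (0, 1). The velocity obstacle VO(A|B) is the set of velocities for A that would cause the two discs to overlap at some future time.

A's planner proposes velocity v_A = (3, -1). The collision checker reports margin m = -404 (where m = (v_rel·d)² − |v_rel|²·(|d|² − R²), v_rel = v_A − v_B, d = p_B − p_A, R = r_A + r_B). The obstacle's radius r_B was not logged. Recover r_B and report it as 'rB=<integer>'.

m = -404
d = (12, 9);  v_rel = (3, -2),  |v_rel|² = 13
v_rel×d = (3)·(9) − (-2)·(12) = 51
since m = R²·13 − 51²:  R² = (2601 + -404) / 13 = 169
R = √169 = 13  ⇒  r_B = 13 − 5 = 8

rB=8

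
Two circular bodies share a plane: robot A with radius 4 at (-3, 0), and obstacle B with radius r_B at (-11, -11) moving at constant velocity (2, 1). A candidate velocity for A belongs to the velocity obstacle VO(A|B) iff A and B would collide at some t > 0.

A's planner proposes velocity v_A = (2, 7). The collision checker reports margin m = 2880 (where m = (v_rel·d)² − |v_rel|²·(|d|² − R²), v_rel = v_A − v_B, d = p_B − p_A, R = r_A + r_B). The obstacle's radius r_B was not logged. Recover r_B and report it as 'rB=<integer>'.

m = 2880
d = (-8, -11);  v_rel = (0, 6),  |v_rel|² = 36
v_rel×d = (0)·(-11) − (6)·(-8) = 48
since m = R²·36 − 48²:  R² = (2304 + 2880) / 36 = 144
R = √144 = 12  ⇒  r_B = 12 − 4 = 8

rB=8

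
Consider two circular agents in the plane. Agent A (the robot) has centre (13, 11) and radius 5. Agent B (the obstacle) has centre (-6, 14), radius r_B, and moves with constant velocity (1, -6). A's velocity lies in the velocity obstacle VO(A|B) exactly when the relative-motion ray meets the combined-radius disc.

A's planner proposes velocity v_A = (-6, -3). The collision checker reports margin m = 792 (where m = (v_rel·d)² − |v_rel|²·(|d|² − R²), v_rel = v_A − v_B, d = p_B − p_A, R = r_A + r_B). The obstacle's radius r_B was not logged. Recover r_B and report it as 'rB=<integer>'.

m = 792
d = (-19, 3);  v_rel = (-7, 3),  |v_rel|² = 58
v_rel×d = (-7)·(3) − (3)·(-19) = 36
since m = R²·58 − 36²:  R² = (1296 + 792) / 58 = 36
R = √36 = 6  ⇒  r_B = 6 − 5 = 1

rB=1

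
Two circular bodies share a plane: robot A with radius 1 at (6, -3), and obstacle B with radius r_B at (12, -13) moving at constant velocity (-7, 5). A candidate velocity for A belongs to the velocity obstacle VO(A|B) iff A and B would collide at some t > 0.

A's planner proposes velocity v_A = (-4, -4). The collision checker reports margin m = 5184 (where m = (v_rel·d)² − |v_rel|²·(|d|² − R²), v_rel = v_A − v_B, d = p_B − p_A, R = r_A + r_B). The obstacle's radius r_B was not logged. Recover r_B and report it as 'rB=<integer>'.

m = 5184
d = (6, -10);  v_rel = (3, -9),  |v_rel|² = 90
v_rel×d = (3)·(-10) − (-9)·(6) = 24
since m = R²·90 − 24²:  R² = (576 + 5184) / 90 = 64
R = √64 = 8  ⇒  r_B = 8 − 1 = 7

rB=7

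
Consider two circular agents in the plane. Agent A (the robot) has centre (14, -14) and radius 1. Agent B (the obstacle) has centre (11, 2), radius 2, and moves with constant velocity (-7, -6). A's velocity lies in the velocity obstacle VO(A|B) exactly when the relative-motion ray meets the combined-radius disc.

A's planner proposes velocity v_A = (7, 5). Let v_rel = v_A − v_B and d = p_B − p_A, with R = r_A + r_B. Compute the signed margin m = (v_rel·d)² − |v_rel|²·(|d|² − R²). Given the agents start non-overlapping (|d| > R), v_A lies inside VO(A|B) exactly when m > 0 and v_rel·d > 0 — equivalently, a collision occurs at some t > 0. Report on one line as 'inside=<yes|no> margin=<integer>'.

d = (-3, 16),  |d|² = 265;  R = 1+2 = 3,  c = 265−3² = 256
v_rel = (14, 11),  |v_rel|² = 317;  v_rel·d = (14)·(-3) + (11)·(16) = 134
317·t² − 268·t + 256 = 0  ⇒  m = 134² − 317·256 = -63196
m = -63196 < 0,  v_rel·d = 134 > 0  ⇒  outside

inside=no margin=-63196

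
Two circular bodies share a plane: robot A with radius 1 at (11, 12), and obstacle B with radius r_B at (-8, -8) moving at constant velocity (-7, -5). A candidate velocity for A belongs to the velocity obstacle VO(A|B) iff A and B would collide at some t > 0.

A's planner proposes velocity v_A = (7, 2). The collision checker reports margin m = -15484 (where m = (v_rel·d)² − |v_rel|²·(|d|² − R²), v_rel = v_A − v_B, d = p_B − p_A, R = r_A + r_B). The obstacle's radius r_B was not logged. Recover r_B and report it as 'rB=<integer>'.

m = -15484
d = (-19, -20);  v_rel = (14, 7),  |v_rel|² = 245
v_rel×d = (14)·(-20) − (7)·(-19) = -147
since m = R²·245 − (-147)²:  R² = (21609 + -15484) / 245 = 25
R = √25 = 5  ⇒  r_B = 5 − 1 = 4

rB=4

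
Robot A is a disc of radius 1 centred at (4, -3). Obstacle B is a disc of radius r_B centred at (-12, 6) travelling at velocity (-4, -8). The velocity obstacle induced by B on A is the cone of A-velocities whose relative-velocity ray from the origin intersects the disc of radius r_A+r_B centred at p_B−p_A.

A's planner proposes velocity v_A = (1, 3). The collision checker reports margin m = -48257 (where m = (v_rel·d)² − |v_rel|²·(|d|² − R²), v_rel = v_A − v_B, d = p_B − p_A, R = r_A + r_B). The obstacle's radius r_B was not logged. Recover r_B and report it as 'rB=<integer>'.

m = -48257
d = (-16, 9);  v_rel = (5, 11),  |v_rel|² = 146
v_rel×d = (5)·(9) − (11)·(-16) = 221
since m = R²·146 − 221²:  R² = (48841 + -48257) / 146 = 4
R = √4 = 2  ⇒  r_B = 2 − 1 = 1

rB=1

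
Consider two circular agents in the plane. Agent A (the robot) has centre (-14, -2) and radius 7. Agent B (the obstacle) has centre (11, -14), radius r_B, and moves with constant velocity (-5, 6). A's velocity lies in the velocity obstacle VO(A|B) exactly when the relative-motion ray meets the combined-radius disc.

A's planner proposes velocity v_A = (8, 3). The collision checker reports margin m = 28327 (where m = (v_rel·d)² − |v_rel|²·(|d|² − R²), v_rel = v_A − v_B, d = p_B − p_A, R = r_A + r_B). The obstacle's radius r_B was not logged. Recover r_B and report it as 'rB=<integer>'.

m = 28327
d = (25, -12);  v_rel = (13, -3),  |v_rel|² = 178
v_rel×d = (13)·(-12) − (-3)·(25) = -81
since m = R²·178 − (-81)²:  R² = (6561 + 28327) / 178 = 196
R = √196 = 14  ⇒  r_B = 14 − 7 = 7

rB=7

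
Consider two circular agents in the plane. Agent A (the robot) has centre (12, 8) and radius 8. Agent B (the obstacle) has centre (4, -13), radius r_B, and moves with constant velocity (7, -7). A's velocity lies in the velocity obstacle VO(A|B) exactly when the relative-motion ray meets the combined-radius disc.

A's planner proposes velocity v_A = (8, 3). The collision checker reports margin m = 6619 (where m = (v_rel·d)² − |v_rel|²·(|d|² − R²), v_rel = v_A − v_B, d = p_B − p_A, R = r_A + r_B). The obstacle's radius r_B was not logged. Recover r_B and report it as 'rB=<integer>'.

m = 6619
d = (-8, -21);  v_rel = (1, 10),  |v_rel|² = 101
v_rel×d = (1)·(-21) − (10)·(-8) = 59
since m = R²·101 − 59²:  R² = (3481 + 6619) / 101 = 100
R = √100 = 10  ⇒  r_B = 10 − 8 = 2

rB=2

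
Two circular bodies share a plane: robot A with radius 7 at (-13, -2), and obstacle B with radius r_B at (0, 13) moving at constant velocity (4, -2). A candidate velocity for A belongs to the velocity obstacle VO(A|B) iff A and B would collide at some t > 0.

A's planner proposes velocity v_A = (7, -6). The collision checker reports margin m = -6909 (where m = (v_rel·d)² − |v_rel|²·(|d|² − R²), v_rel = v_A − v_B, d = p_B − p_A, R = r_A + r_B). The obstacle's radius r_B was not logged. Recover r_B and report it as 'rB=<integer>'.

m = -6909
d = (13, 15);  v_rel = (3, -4),  |v_rel|² = 25
v_rel×d = (3)·(15) − (-4)·(13) = 97
since m = R²·25 − 97²:  R² = (9409 + -6909) / 25 = 100
R = √100 = 10  ⇒  r_B = 10 − 7 = 3

rB=3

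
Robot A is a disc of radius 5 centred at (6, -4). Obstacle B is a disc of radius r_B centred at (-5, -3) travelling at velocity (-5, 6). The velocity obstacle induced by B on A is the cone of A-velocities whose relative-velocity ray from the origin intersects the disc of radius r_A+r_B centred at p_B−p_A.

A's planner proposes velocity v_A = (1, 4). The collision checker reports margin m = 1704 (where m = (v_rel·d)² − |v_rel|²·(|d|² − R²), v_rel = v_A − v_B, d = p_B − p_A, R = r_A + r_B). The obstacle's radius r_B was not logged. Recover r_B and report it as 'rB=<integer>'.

m = 1704
d = (-11, 1);  v_rel = (6, -2),  |v_rel|² = 40
v_rel×d = (6)·(1) − (-2)·(-11) = -16
since m = R²·40 − (-16)²:  R² = (256 + 1704) / 40 = 49
R = √49 = 7  ⇒  r_B = 7 − 5 = 2

rB=2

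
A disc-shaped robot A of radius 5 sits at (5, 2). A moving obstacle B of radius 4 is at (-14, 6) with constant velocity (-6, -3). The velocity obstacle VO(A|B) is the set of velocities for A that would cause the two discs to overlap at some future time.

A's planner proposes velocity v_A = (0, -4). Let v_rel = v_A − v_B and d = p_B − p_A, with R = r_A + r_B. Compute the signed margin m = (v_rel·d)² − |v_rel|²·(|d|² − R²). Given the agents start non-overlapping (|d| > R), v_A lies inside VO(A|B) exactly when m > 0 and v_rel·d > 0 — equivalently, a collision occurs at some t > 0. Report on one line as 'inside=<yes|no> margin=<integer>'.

d = (-19, 4),  |d|² = 377;  R = 5+4 = 9,  c = 377−9² = 296
v_rel = (6, -1),  |v_rel|² = 37;  v_rel·d = (6)·(-19) + (-1)·(4) = -118
37·t² + 236·t + 296 = 0  ⇒  m = (-118)² − 37·296 = 2972
m = 2972 > 0,  v_rel·d = -118 < 0  ⇒  outside

inside=no margin=2972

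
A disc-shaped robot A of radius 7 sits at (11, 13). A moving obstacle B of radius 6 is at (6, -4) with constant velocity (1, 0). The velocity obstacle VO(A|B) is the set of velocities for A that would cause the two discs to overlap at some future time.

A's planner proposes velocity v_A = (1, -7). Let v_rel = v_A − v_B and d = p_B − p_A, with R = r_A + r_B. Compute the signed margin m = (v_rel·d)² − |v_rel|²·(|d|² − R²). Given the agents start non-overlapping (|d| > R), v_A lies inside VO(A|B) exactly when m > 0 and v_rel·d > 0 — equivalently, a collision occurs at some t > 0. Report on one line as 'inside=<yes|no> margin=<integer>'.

d = (-5, -17),  |d|² = 314;  R = 7+6 = 13,  c = 314−13² = 145
v_rel = (0, -7),  |v_rel|² = 49;  v_rel·d = (0)·(-5) + (-7)·(-17) = 119
49·t² − 238·t + 145 = 0  ⇒  m = 119² − 49·145 = 7056
m = 7056 > 0,  v_rel·d = 119 > 0  ⇒  inside

inside=yes margin=7056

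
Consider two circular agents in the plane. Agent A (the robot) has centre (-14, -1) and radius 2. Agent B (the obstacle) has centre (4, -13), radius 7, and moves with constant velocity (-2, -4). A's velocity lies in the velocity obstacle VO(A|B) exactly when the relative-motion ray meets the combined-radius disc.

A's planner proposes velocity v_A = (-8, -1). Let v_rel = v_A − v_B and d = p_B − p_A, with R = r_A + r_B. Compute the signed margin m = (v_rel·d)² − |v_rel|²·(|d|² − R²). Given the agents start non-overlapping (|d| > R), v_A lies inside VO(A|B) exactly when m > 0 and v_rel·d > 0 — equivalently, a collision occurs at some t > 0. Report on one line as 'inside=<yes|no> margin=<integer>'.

d = (18, -12),  |d|² = 468;  R = 2+7 = 9,  c = 468−9² = 387
v_rel = (-6, 3),  |v_rel|² = 45;  v_rel·d = (-6)·(18) + (3)·(-12) = -144
45·t² + 288·t + 387 = 0  ⇒  m = (-144)² − 45·387 = 3321
m = 3321 > 0,  v_rel·d = -144 < 0  ⇒  outside

inside=no margin=3321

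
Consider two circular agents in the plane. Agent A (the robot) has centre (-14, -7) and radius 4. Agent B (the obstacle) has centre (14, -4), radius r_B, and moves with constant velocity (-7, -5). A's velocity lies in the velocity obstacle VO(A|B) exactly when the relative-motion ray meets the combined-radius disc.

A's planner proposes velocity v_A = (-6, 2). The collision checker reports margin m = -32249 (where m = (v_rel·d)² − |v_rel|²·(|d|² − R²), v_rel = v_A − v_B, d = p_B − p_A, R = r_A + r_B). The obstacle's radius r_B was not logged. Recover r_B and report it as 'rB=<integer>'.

m = -32249
d = (28, 3);  v_rel = (1, 7),  |v_rel|² = 50
v_rel×d = (1)·(3) − (7)·(28) = -193
since m = R²·50 − (-193)²:  R² = (37249 + -32249) / 50 = 100
R = √100 = 10  ⇒  r_B = 10 − 4 = 6

rB=6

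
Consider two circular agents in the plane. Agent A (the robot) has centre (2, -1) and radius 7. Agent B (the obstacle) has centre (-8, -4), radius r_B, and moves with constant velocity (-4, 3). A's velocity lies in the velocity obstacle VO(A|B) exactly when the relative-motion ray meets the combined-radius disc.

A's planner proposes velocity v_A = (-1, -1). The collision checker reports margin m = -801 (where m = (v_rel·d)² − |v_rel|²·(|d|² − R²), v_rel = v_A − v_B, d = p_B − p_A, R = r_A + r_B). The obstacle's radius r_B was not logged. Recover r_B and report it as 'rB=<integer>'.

m = -801
d = (-10, -3);  v_rel = (3, -4),  |v_rel|² = 25
v_rel×d = (3)·(-3) − (-4)·(-10) = -49
since m = R²·25 − (-49)²:  R² = (2401 + -801) / 25 = 64
R = √64 = 8  ⇒  r_B = 8 − 7 = 1

rB=1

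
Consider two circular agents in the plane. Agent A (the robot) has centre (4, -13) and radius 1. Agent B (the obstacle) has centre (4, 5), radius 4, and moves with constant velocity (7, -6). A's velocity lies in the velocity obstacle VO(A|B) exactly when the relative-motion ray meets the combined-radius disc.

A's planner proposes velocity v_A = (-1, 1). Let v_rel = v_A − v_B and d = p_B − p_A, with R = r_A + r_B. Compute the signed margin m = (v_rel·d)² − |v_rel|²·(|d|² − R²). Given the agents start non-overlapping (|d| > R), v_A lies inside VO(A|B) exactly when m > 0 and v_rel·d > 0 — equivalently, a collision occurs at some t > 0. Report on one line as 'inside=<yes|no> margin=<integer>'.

d = (0, 18),  |d|² = 324;  R = 1+4 = 5,  c = 324−5² = 299
v_rel = (-8, 7),  |v_rel|² = 113;  v_rel·d = (-8)·(0) + (7)·(18) = 126
113·t² − 252·t + 299 = 0  ⇒  m = 126² − 113·299 = -17911
m = -17911 < 0,  v_rel·d = 126 > 0  ⇒  outside

inside=no margin=-17911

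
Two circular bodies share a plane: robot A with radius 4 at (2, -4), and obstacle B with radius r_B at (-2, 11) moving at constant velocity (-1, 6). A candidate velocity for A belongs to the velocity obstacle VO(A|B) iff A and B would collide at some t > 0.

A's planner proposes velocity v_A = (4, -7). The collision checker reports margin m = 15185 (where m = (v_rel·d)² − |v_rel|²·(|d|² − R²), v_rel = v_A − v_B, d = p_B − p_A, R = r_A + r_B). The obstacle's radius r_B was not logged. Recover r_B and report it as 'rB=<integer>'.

m = 15185
d = (-4, 15);  v_rel = (5, -13),  |v_rel|² = 194
v_rel×d = (5)·(15) − (-13)·(-4) = 23
since m = R²·194 − 23²:  R² = (529 + 15185) / 194 = 81
R = √81 = 9  ⇒  r_B = 9 − 4 = 5

rB=5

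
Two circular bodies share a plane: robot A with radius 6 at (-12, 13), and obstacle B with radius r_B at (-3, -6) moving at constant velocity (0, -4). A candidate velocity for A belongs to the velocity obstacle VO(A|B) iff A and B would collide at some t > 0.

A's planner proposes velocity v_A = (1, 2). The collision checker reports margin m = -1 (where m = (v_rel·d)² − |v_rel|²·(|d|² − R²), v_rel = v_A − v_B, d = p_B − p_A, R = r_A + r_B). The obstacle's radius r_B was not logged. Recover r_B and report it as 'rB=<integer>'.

m = -1
d = (9, -19);  v_rel = (1, 6),  |v_rel|² = 37
v_rel×d = (1)·(-19) − (6)·(9) = -73
since m = R²·37 − (-73)²:  R² = (5329 + -1) / 37 = 144
R = √144 = 12  ⇒  r_B = 12 − 6 = 6

rB=6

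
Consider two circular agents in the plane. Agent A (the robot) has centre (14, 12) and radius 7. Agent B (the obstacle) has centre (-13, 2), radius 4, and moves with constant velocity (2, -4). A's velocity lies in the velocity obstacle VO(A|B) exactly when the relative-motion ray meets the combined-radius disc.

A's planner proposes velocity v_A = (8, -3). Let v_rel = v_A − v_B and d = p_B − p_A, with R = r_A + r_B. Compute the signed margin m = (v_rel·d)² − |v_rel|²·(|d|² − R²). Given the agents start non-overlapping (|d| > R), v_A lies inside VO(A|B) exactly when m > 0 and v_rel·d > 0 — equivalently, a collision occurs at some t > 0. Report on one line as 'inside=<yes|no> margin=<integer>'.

d = (-27, -10),  |d|² = 829;  R = 7+4 = 11,  c = 829−11² = 708
v_rel = (6, 1),  |v_rel|² = 37;  v_rel·d = (6)·(-27) + (1)·(-10) = -172
37·t² + 344·t + 708 = 0  ⇒  m = (-172)² − 37·708 = 3388
m = 3388 > 0,  v_rel·d = -172 < 0  ⇒  outside

inside=no margin=3388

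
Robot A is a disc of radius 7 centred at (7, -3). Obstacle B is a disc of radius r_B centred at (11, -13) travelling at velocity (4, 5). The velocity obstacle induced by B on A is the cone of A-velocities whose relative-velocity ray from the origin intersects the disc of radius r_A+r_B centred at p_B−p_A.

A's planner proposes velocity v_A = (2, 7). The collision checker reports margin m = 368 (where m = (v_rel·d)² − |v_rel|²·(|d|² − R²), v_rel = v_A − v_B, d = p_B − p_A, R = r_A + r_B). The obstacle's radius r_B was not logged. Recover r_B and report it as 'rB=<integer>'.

m = 368
d = (4, -10);  v_rel = (-2, 2),  |v_rel|² = 8
v_rel×d = (-2)·(-10) − (2)·(4) = 12
since m = R²·8 − 12²:  R² = (144 + 368) / 8 = 64
R = √64 = 8  ⇒  r_B = 8 − 7 = 1

rB=1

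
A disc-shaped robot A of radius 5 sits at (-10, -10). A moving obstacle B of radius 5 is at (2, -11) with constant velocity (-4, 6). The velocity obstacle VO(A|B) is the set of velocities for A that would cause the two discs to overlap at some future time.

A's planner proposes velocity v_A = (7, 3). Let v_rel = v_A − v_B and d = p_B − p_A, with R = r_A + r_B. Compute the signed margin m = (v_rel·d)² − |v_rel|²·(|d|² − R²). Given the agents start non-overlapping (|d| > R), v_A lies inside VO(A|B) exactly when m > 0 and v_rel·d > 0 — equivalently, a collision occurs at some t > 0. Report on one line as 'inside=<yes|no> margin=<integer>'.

d = (12, -1),  |d|² = 145;  R = 5+5 = 10,  c = 145−10² = 45
v_rel = (11, -3),  |v_rel|² = 130;  v_rel·d = (11)·(12) + (-3)·(-1) = 135
130·t² − 270·t + 45 = 0  ⇒  m = 135² − 130·45 = 12375
m = 12375 > 0,  v_rel·d = 135 > 0  ⇒  inside

inside=yes margin=12375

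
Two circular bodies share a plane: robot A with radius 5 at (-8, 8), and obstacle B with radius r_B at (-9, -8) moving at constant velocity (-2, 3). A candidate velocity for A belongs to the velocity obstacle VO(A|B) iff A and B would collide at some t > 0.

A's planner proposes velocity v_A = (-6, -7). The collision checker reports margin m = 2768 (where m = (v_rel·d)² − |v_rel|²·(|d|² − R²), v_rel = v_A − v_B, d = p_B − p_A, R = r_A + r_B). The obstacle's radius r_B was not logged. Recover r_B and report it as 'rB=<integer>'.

m = 2768
d = (-1, -16);  v_rel = (-4, -10),  |v_rel|² = 116
v_rel×d = (-4)·(-16) − (-10)·(-1) = 54
since m = R²·116 − 54²:  R² = (2916 + 2768) / 116 = 49
R = √49 = 7  ⇒  r_B = 7 − 5 = 2

rB=2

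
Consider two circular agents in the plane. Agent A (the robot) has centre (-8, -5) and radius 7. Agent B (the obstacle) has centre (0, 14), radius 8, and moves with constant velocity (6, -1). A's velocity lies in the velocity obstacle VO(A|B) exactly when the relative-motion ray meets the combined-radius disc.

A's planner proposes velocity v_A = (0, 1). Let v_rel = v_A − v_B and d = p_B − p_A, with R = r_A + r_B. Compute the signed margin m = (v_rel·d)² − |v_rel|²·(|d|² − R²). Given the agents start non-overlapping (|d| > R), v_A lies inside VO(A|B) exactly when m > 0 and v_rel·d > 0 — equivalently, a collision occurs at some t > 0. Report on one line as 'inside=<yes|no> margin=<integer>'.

d = (8, 19),  |d|² = 425;  R = 7+8 = 15,  c = 425−15² = 200
v_rel = (-6, 2),  |v_rel|² = 40;  v_rel·d = (-6)·(8) + (2)·(19) = -10
40·t² + 20·t + 200 = 0  ⇒  m = (-10)² − 40·200 = -7900
m = -7900 < 0,  v_rel·d = -10 < 0  ⇒  outside

inside=no margin=-7900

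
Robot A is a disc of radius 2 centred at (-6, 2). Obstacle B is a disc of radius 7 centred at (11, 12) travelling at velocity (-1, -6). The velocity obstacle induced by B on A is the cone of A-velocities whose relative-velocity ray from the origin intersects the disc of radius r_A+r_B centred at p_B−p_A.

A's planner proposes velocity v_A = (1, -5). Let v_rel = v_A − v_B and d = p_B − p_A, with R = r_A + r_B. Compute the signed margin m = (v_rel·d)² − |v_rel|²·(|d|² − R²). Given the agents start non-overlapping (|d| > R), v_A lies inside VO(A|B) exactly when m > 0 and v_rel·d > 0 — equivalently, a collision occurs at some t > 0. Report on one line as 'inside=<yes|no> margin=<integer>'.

d = (17, 10),  |d|² = 389;  R = 2+7 = 9,  c = 389−9² = 308
v_rel = (2, 1),  |v_rel|² = 5;  v_rel·d = (2)·(17) + (1)·(10) = 44
5·t² − 88·t + 308 = 0  ⇒  m = 44² − 5·308 = 396
m = 396 > 0,  v_rel·d = 44 > 0  ⇒  inside

inside=yes margin=396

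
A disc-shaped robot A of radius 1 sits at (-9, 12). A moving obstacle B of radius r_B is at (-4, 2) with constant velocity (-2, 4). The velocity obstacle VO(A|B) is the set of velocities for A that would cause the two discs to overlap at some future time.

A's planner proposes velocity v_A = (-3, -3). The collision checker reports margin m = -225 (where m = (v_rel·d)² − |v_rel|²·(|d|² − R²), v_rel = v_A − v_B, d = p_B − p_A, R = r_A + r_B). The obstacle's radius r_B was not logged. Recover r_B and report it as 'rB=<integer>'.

m = -225
d = (5, -10);  v_rel = (-1, -7),  |v_rel|² = 50
v_rel×d = (-1)·(-10) − (-7)·(5) = 45
since m = R²·50 − 45²:  R² = (2025 + -225) / 50 = 36
R = √36 = 6  ⇒  r_B = 6 − 1 = 5

rB=5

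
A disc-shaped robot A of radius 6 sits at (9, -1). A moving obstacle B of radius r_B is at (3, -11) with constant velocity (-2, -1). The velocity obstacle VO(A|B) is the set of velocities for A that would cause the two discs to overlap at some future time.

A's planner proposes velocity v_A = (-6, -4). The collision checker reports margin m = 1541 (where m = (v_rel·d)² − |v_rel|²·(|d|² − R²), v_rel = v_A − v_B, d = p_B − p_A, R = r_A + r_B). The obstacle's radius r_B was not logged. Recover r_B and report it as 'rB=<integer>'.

m = 1541
d = (-6, -10);  v_rel = (-4, -3),  |v_rel|² = 25
v_rel×d = (-4)·(-10) − (-3)·(-6) = 22
since m = R²·25 − 22²:  R² = (484 + 1541) / 25 = 81
R = √81 = 9  ⇒  r_B = 9 − 6 = 3

rB=3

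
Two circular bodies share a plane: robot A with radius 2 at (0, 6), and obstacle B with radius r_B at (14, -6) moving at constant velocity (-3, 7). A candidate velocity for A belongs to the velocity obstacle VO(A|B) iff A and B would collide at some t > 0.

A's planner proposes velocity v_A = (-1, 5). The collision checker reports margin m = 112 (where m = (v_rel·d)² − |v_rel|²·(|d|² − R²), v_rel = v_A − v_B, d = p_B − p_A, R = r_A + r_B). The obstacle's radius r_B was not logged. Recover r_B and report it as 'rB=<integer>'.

m = 112
d = (14, -12);  v_rel = (2, -2),  |v_rel|² = 8
v_rel×d = (2)·(-12) − (-2)·(14) = 4
since m = R²·8 − 4²:  R² = (16 + 112) / 8 = 16
R = √16 = 4  ⇒  r_B = 4 − 2 = 2

rB=2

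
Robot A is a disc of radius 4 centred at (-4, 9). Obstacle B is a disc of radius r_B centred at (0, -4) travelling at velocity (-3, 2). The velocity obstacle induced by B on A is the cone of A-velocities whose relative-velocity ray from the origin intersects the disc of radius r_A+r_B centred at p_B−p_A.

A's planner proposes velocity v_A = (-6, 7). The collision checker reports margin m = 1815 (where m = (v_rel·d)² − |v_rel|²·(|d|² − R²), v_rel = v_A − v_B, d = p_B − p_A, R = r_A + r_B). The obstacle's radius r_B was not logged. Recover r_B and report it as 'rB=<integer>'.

m = 1815
d = (4, -13);  v_rel = (-3, 5),  |v_rel|² = 34
v_rel×d = (-3)·(-13) − (5)·(4) = 19
since m = R²·34 − 19²:  R² = (361 + 1815) / 34 = 64
R = √64 = 8  ⇒  r_B = 8 − 4 = 4

rB=4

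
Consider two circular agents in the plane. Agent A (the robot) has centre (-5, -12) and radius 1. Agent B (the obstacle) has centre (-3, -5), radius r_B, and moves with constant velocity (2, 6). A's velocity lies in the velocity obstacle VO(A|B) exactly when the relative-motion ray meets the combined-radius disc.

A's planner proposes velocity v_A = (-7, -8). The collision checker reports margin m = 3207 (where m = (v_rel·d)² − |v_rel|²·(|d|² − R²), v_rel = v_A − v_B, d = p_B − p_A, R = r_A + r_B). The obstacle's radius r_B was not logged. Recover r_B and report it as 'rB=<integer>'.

m = 3207
d = (2, 7);  v_rel = (-9, -14),  |v_rel|² = 277
v_rel×d = (-9)·(7) − (-14)·(2) = -35
since m = R²·277 − (-35)²:  R² = (1225 + 3207) / 277 = 16
R = √16 = 4  ⇒  r_B = 4 − 1 = 3

rB=3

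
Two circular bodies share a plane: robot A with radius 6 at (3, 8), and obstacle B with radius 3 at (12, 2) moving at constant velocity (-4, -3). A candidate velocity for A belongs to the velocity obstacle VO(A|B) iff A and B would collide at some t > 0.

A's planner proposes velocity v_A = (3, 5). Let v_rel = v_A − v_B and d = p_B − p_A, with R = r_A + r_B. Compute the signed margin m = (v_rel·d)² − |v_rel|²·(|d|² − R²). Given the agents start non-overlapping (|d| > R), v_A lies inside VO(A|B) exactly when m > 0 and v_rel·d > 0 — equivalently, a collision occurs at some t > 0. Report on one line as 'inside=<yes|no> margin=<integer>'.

d = (9, -6),  |d|² = 117;  R = 6+3 = 9,  c = 117−9² = 36
v_rel = (7, 8),  |v_rel|² = 113;  v_rel·d = (7)·(9) + (8)·(-6) = 15
113·t² − 30·t + 36 = 0  ⇒  m = 15² − 113·36 = -3843
m = -3843 < 0,  v_rel·d = 15 > 0  ⇒  outside

inside=no margin=-3843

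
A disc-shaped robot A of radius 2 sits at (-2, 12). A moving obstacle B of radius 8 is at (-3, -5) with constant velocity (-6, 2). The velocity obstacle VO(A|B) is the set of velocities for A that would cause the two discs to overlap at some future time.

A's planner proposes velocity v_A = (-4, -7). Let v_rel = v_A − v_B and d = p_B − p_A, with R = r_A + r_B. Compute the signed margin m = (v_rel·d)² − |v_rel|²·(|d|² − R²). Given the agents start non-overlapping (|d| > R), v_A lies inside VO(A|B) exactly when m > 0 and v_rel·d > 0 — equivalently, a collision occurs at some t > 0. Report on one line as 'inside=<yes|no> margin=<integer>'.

d = (-1, -17),  |d|² = 290;  R = 2+8 = 10,  c = 290−10² = 190
v_rel = (2, -9),  |v_rel|² = 85;  v_rel·d = (2)·(-1) + (-9)·(-17) = 151
85·t² − 302·t + 190 = 0  ⇒  m = 151² − 85·190 = 6651
m = 6651 > 0,  v_rel·d = 151 > 0  ⇒  inside

inside=yes margin=6651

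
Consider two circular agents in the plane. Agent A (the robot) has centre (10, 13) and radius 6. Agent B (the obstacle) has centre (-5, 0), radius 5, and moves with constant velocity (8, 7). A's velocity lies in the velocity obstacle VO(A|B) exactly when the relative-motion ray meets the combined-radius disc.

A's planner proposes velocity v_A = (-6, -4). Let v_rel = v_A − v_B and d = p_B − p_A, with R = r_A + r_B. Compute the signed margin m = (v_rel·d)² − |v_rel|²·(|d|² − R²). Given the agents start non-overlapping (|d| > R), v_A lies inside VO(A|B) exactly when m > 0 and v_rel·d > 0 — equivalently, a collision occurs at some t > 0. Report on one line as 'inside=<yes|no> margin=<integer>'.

d = (-15, -13),  |d|² = 394;  R = 6+5 = 11,  c = 394−11² = 273
v_rel = (-14, -11),  |v_rel|² = 317;  v_rel·d = (-14)·(-15) + (-11)·(-13) = 353
317·t² − 706·t + 273 = 0  ⇒  m = 353² − 317·273 = 38068
m = 38068 > 0,  v_rel·d = 353 > 0  ⇒  inside

inside=yes margin=38068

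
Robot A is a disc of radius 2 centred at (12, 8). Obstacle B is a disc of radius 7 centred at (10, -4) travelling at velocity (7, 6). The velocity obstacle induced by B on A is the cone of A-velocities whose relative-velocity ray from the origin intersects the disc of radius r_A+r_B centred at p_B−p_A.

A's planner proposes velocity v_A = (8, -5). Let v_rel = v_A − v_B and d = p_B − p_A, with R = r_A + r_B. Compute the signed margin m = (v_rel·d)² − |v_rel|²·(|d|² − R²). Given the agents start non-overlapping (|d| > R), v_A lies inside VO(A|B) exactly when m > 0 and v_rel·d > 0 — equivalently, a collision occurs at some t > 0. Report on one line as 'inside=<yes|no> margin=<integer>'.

d = (-2, -12),  |d|² = 148;  R = 2+7 = 9,  c = 148−9² = 67
v_rel = (1, -11),  |v_rel|² = 122;  v_rel·d = (1)·(-2) + (-11)·(-12) = 130
122·t² − 260·t + 67 = 0  ⇒  m = 130² − 122·67 = 8726
m = 8726 > 0,  v_rel·d = 130 > 0  ⇒  inside

inside=yes margin=8726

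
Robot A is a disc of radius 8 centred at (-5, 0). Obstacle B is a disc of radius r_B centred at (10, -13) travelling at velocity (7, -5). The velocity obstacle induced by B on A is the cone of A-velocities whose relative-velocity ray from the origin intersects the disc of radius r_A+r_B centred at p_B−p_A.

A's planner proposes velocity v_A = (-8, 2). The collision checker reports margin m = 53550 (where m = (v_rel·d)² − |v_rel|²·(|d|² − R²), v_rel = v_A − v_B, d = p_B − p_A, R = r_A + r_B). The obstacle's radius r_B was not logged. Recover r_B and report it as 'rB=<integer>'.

m = 53550
d = (15, -13);  v_rel = (-15, 7),  |v_rel|² = 274
v_rel×d = (-15)·(-13) − (7)·(15) = 90
since m = R²·274 − 90²:  R² = (8100 + 53550) / 274 = 225
R = √225 = 15  ⇒  r_B = 15 − 8 = 7

rB=7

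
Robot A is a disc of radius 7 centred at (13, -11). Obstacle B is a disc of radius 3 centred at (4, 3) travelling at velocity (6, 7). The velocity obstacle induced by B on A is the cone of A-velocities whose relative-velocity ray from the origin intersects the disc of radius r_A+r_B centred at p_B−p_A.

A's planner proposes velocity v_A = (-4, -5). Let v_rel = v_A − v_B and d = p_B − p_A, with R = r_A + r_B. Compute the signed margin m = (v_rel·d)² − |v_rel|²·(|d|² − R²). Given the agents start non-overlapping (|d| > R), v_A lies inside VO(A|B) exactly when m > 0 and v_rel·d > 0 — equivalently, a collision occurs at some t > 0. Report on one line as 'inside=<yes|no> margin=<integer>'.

d = (-9, 14),  |d|² = 277;  R = 7+3 = 10,  c = 277−10² = 177
v_rel = (-10, -12),  |v_rel|² = 244;  v_rel·d = (-10)·(-9) + (-12)·(14) = -78
244·t² + 156·t + 177 = 0  ⇒  m = (-78)² − 244·177 = -37104
m = -37104 < 0,  v_rel·d = -78 < 0  ⇒  outside

inside=no margin=-37104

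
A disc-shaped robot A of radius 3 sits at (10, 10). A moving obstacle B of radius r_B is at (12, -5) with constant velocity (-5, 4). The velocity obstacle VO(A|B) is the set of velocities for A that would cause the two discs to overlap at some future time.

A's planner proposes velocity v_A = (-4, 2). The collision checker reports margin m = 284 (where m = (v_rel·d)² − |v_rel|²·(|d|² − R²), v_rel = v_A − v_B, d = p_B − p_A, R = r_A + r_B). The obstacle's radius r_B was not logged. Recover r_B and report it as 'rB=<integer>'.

m = 284
d = (2, -15);  v_rel = (1, -2),  |v_rel|² = 5
v_rel×d = (1)·(-15) − (-2)·(2) = -11
since m = R²·5 − (-11)²:  R² = (121 + 284) / 5 = 81
R = √81 = 9  ⇒  r_B = 9 − 3 = 6

rB=6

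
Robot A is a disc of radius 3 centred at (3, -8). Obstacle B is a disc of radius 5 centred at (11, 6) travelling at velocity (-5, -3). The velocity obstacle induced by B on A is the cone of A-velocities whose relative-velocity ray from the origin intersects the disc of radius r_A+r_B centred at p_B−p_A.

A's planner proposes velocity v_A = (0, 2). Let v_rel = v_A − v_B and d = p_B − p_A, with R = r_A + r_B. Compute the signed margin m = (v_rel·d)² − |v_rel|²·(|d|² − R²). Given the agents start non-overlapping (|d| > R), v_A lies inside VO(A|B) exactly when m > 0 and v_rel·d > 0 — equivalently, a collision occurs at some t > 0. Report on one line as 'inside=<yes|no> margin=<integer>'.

d = (8, 14),  |d|² = 260;  R = 3+5 = 8,  c = 260−8² = 196
v_rel = (5, 5),  |v_rel|² = 50;  v_rel·d = (5)·(8) + (5)·(14) = 110
50·t² − 220·t + 196 = 0  ⇒  m = 110² − 50·196 = 2300
m = 2300 > 0,  v_rel·d = 110 > 0  ⇒  inside

inside=yes margin=2300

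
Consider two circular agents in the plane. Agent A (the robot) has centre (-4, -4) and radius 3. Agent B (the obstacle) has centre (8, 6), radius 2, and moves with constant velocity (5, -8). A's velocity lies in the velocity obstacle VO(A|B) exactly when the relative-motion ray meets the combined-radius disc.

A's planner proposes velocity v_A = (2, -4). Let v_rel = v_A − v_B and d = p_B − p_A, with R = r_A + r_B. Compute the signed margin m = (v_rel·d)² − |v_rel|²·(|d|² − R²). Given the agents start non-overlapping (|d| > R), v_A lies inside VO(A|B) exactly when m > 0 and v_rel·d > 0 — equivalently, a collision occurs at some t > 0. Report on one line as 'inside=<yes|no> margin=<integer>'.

d = (12, 10),  |d|² = 244;  R = 3+2 = 5,  c = 244−5² = 219
v_rel = (-3, 4),  |v_rel|² = 25;  v_rel·d = (-3)·(12) + (4)·(10) = 4
25·t² − 8·t + 219 = 0  ⇒  m = 4² − 25·219 = -5459
m = -5459 < 0,  v_rel·d = 4 > 0  ⇒  outside

inside=no margin=-5459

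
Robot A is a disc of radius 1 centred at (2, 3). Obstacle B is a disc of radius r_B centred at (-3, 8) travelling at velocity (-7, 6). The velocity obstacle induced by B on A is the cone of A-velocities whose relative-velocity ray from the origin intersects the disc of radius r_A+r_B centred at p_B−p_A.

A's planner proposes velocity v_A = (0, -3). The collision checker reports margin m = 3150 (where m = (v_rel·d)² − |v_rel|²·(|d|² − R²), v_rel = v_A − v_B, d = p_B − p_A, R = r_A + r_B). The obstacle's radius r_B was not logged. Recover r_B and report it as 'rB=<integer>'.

m = 3150
d = (-5, 5);  v_rel = (7, -9),  |v_rel|² = 130
v_rel×d = (7)·(5) − (-9)·(-5) = -10
since m = R²·130 − (-10)²:  R² = (100 + 3150) / 130 = 25
R = √25 = 5  ⇒  r_B = 5 − 1 = 4

rB=4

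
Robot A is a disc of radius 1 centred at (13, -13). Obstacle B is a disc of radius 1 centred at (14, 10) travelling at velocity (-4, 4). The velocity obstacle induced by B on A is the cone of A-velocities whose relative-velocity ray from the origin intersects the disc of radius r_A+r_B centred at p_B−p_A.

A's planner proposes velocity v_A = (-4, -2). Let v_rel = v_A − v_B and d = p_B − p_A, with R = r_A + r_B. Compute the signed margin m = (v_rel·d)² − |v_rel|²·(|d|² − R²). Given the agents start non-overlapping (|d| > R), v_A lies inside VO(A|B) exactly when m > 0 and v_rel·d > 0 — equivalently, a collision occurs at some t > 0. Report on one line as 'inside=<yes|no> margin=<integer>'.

d = (1, 23),  |d|² = 530;  R = 1+1 = 2,  c = 530−2² = 526
v_rel = (0, -6),  |v_rel|² = 36;  v_rel·d = (0)·(1) + (-6)·(23) = -138
36·t² + 276·t + 526 = 0  ⇒  m = (-138)² − 36·526 = 108
m = 108 > 0,  v_rel·d = -138 < 0  ⇒  outside

inside=no margin=108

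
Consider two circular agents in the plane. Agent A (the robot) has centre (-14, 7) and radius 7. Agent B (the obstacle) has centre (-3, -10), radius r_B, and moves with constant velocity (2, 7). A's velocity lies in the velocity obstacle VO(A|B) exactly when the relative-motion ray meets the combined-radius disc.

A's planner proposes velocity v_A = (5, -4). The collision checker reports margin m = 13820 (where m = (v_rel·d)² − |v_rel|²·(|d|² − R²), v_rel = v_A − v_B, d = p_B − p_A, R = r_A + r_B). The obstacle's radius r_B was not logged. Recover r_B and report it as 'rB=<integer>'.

m = 13820
d = (11, -17);  v_rel = (3, -11),  |v_rel|² = 130
v_rel×d = (3)·(-17) − (-11)·(11) = 70
since m = R²·130 − 70²:  R² = (4900 + 13820) / 130 = 144
R = √144 = 12  ⇒  r_B = 12 − 7 = 5

rB=5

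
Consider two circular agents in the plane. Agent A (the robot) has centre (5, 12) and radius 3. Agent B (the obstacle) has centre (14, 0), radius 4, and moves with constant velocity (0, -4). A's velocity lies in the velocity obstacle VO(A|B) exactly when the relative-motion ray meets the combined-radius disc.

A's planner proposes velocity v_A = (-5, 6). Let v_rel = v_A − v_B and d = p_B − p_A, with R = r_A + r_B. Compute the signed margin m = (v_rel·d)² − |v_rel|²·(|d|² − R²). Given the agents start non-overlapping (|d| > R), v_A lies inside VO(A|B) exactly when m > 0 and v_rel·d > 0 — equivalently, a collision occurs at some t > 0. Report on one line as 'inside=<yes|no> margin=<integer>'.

d = (9, -12),  |d|² = 225;  R = 3+4 = 7,  c = 225−7² = 176
v_rel = (-5, 10),  |v_rel|² = 125;  v_rel·d = (-5)·(9) + (10)·(-12) = -165
125·t² + 330·t + 176 = 0  ⇒  m = (-165)² − 125·176 = 5225
m = 5225 > 0,  v_rel·d = -165 < 0  ⇒  outside

inside=no margin=5225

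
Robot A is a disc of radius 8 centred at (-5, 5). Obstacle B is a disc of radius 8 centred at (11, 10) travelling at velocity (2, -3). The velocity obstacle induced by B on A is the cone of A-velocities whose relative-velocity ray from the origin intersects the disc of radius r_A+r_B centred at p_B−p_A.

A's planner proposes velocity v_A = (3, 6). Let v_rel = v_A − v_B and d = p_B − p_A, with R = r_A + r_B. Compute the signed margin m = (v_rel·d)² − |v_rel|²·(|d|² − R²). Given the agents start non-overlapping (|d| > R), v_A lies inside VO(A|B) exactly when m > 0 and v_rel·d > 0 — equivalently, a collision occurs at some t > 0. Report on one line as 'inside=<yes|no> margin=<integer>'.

d = (16, 5),  |d|² = 281;  R = 8+8 = 16,  c = 281−16² = 25
v_rel = (1, 9),  |v_rel|² = 82;  v_rel·d = (1)·(16) + (9)·(5) = 61
82·t² − 122·t + 25 = 0  ⇒  m = 61² − 82·25 = 1671
m = 1671 > 0,  v_rel·d = 61 > 0  ⇒  inside

inside=yes margin=1671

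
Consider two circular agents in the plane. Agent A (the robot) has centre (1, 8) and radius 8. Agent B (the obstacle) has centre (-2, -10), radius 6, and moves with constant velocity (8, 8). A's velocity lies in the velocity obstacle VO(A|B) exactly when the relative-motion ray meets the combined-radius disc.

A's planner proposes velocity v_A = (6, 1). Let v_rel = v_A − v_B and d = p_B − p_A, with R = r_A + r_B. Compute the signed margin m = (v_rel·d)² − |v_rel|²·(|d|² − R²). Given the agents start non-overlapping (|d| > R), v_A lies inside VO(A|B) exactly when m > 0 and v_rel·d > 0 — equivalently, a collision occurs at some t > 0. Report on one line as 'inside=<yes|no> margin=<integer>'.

d = (-3, -18),  |d|² = 333;  R = 8+6 = 14,  c = 333−14² = 137
v_rel = (-2, -7),  |v_rel|² = 53;  v_rel·d = (-2)·(-3) + (-7)·(-18) = 132
53·t² − 264·t + 137 = 0  ⇒  m = 132² − 53·137 = 10163
m = 10163 > 0,  v_rel·d = 132 > 0  ⇒  inside

inside=yes margin=10163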